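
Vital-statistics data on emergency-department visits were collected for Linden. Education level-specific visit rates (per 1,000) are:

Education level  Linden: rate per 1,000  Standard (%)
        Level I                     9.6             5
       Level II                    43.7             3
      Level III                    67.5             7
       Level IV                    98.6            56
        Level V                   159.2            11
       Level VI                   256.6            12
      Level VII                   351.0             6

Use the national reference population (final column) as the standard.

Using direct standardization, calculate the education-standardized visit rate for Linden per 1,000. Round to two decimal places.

131.10

Standard weights: 0.05, 0.03, 0.07, 0.56, 0.11, 0.12, 0.06.
Standardized rate: 0.0500×9.6 + 0.0300×43.7 + 0.0700×67.5 + 0.5600×98.6 + 0.1100×159.2 + 0.1200×256.6 + 0.0600×351.0 = 131.0960 per 1,000.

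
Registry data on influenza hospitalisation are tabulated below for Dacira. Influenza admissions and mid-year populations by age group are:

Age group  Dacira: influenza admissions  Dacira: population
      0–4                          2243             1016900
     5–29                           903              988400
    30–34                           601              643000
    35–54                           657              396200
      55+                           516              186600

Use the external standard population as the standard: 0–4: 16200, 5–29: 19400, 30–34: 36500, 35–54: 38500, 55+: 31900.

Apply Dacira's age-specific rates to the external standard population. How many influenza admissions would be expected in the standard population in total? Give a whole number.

Age-specific rates per 100000 for Dacira: 220.57, 91.36, 93.47, 165.83, 276.53.
Expected influenza admissions = Σ (standard pop × age-specific rate ÷ 100000)
= 16200×220.57/100000 + 19400×91.36/100000 + 36500×93.47/100000 + 38500×165.83/100000 + 31900×276.53/100000
= 35.73 + 17.72 + 34.12 + 63.84 + 88.21 = 239.63.

240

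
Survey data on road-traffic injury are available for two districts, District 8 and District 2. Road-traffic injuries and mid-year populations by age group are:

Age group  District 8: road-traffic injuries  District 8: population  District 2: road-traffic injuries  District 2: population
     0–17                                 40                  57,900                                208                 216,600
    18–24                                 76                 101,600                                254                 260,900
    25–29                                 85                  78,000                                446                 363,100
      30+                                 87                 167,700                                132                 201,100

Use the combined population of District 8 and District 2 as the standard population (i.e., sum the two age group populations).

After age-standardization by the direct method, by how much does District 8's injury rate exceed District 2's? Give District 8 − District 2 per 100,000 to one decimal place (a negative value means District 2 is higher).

-18.5

Age-specific rates per 100,000 for District 8: 69.08, 74.80, 108.97, 51.88.
For District 2: 96.03, 97.36, 122.83, 65.64.
Combined standard total = 1,446,900; weights = 0.1897, 0.2505, 0.3049, 0.2549.
District 8: 0.1897×69.08 + 0.2505×74.80 + 0.3049×108.97 + 0.2549×51.88 = 78.2923 per 100,000.
District 2: 0.1897×96.03 + 0.2505×97.36 + 0.3049×122.83 + 0.2549×65.64 = 96.7862 per 100,000.
Difference = 78.2923 − 96.7862 = -18.4938.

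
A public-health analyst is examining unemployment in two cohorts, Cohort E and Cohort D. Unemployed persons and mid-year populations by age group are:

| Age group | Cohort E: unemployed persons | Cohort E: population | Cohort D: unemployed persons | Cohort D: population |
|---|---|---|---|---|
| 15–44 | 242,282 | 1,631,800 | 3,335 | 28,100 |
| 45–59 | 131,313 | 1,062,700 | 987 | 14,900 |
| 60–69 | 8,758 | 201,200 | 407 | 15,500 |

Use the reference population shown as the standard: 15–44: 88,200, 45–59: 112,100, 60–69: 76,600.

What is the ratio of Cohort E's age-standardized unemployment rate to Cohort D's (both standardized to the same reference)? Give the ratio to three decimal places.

1.521

Age-specific rates per 1,000 for Cohort E: 148.475, 123.565, 43.529.
For Cohort D: 118.683, 66.242, 26.258.
Standard total = 276,900; weights = 0.3185, 0.4048, 0.2766.
Cohort E: 0.3185×148.475 + 0.4048×123.565 + 0.2766×43.529 = 109.3590 per 1,000.
Cohort D: 0.3185×118.683 + 0.4048×66.242 + 0.2766×26.258 = 71.8849 per 1,000.
Ratio = 109.3590 ÷ 71.8849 = 1.52131.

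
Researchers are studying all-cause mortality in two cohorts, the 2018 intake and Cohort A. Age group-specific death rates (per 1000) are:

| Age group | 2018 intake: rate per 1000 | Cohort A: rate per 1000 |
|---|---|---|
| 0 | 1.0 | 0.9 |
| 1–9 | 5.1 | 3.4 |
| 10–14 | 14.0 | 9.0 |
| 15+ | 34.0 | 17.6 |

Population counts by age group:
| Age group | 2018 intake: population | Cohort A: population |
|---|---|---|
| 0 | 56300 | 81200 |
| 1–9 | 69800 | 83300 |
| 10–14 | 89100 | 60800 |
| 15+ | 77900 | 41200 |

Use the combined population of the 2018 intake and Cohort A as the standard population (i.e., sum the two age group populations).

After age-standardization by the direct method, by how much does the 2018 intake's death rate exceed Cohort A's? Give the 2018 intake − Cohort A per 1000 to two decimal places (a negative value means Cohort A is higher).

5.32

Combined standard total = 559600; weights = 0.2457, 0.2736, 0.2679, 0.2128.
The 2018 intake: 0.2457×1.0 + 0.2736×5.1 + 0.2679×14.0 + 0.2128×34.0 = 12.6274 per 1000.
Cohort A: 0.2457×0.9 + 0.2736×3.4 + 0.2679×9.0 + 0.2128×17.6 = 7.3080 per 1000.
Difference = 12.6274 − 7.3080 = 5.3194.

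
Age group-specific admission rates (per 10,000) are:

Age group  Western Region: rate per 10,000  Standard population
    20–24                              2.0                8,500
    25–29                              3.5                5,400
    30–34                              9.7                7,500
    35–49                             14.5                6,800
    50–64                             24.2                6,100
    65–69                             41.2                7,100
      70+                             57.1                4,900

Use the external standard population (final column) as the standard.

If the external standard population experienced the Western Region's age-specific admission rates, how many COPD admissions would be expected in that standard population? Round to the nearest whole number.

Expected COPD admissions = Σ (standard pop × age-specific rate ÷ 10,000)
= 8,500×2.0/10,000 + 5,400×3.5/10,000 + 7,500×9.7/10,000 + 6,800×14.5/10,000 + 6,100×24.2/10,000 + 7,100×41.2/10,000 + 4,900×57.1/10,000
= 1.70 + 1.89 + 7.28 + 9.86 + 14.76 + 29.25 + 27.98 = 92.72.

93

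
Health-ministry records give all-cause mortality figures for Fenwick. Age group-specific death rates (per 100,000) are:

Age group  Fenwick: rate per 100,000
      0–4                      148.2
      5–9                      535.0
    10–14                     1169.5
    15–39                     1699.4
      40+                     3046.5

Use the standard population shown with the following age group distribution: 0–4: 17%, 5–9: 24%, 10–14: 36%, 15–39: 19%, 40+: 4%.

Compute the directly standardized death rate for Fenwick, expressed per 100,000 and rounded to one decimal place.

Standard weights: 0.17, 0.24, 0.36, 0.19, 0.04.
Standardized rate: 0.1700×148.2 + 0.2400×535.0 + 0.3600×1169.5 + 0.1900×1699.4 + 0.0400×3046.5 = 1019.3600 per 100,000.

1019.4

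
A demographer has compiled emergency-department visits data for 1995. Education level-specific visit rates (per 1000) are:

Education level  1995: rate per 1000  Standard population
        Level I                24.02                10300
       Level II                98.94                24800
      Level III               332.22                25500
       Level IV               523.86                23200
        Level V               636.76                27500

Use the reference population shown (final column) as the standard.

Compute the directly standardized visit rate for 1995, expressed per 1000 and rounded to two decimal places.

Standard total = 111300; weights = 0.0925, 0.2228, 0.2291, 0.2084, 0.2471.
Standardized rate: 0.0925×24.02 + 0.2228×98.94 + 0.2291×332.22 + 0.2084×523.86 + 0.2471×636.76 = 366.9109 per 1000.

366.91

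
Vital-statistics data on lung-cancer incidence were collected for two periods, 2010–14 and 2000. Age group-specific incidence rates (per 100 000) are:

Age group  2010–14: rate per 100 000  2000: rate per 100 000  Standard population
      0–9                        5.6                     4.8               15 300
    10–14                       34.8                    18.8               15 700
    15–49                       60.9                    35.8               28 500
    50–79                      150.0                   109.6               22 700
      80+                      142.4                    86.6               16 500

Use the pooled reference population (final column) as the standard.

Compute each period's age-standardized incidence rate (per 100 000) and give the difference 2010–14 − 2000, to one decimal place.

28.5

Standard total = 98 700; weights = 0.1550, 0.1591, 0.2888, 0.2300, 0.1672.
2010–14: 0.1550×5.6 + 0.1591×34.8 + 0.2888×60.9 + 0.2300×150.0 + 0.1672×142.4 = 82.2927 per 100 000.
2000: 0.1550×4.8 + 0.1591×18.8 + 0.2888×35.8 + 0.2300×109.6 + 0.1672×86.6 = 53.7560 per 100 000.
Difference = 82.2927 − 53.7560 = 28.5367.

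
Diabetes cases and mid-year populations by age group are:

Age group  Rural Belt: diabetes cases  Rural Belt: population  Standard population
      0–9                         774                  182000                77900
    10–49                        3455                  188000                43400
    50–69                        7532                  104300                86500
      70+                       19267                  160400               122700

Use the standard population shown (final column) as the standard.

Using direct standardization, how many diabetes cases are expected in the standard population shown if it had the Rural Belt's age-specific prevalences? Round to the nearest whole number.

22114

Age-specific rates per 1000 for the Rural Belt: 4.253, 18.378, 72.215, 120.118.
Expected diabetes cases = Σ (standard pop × age-specific rate ÷ 1000)
= 77900×4.253/1000 + 43400×18.378/1000 + 86500×72.215/1000 + 122700×120.118/1000
= 331.29 + 797.59 + 6246.58 + 14738.53 = 22113.99.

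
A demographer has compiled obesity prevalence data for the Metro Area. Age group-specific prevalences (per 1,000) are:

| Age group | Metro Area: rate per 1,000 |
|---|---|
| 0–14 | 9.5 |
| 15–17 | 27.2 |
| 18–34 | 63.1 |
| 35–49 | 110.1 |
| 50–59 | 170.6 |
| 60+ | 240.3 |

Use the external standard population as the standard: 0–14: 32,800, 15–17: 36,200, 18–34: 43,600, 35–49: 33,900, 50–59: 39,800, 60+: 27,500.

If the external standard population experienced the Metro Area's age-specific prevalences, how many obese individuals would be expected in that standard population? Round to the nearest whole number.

21178

Expected obese individuals = Σ (standard pop × age-specific rate ÷ 1,000)
= 32,800×9.5/1,000 + 36,200×27.2/1,000 + 43,600×63.1/1,000 + 33,900×110.1/1,000 + 39,800×170.6/1,000 + 27,500×240.3/1,000
= 311.60 + 984.64 + 2751.16 + 3732.39 + 6789.88 + 6608.25 = 21177.92.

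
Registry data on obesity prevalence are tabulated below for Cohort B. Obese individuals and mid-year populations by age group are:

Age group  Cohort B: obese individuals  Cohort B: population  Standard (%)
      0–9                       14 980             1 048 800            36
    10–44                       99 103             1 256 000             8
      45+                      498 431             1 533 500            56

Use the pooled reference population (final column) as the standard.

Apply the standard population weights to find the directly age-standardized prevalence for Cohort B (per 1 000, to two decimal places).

193.47

Age-specific rates per 1 000 for Cohort B: 14.283, 78.904, 325.028.
Standard weights: 0.36, 0.08, 0.56.
Standardized rate: 0.3600×14.283 + 0.0800×78.904 + 0.5600×325.028 = 193.4701 per 1 000.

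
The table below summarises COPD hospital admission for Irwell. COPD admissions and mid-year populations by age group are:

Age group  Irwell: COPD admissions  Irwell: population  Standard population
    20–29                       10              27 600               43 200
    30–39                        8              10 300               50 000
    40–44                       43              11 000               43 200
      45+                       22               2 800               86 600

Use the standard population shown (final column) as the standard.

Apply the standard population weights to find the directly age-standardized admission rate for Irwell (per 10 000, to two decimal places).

Age-specific rates per 10 000 for Irwell: 3.62, 7.77, 39.09, 78.57.
Standard total = 223 000; weights = 0.1937, 0.2242, 0.1937, 0.3883.
Standardized rate: 0.1937×3.62 + 0.2242×7.77 + 0.1937×39.09 + 0.3883×78.57 = 40.5286 per 10 000.

40.53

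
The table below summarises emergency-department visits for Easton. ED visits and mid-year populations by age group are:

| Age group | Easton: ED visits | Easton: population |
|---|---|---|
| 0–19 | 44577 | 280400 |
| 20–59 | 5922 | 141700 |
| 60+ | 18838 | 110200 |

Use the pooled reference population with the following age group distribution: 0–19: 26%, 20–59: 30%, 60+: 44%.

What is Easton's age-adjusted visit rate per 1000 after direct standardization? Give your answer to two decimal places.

Age-specific rates per 1000 for Easton: 158.976, 41.793, 170.944.
Standard weights: 0.26, 0.30, 0.44.
Standardized rate: 0.2600×158.976 + 0.3000×41.793 + 0.4400×170.944 = 129.0869 per 1000.

129.09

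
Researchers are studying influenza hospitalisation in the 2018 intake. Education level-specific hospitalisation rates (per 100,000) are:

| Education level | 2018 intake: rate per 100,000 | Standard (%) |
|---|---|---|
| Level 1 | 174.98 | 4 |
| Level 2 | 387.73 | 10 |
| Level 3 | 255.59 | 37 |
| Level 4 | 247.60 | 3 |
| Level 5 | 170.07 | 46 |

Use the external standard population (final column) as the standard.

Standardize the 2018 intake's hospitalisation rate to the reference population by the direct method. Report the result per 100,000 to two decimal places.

226.00

Standard weights: 0.04, 0.10, 0.37, 0.03, 0.46.
Standardized rate: 0.0400×174.98 + 0.1000×387.73 + 0.3700×255.59 + 0.0300×247.60 + 0.4600×170.07 = 226.0007 per 100,000.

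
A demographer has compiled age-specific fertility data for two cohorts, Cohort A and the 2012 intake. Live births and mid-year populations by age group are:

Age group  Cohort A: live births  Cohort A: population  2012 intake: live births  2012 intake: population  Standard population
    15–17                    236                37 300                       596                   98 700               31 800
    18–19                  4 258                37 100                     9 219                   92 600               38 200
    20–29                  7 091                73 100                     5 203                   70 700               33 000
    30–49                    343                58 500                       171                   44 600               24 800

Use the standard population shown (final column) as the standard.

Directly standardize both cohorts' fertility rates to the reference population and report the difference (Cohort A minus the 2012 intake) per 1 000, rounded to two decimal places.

11.06

Age-specific rates per 1 000 for Cohort A: 6.327, 114.771, 97.004, 5.863.
For the 2012 intake: 6.039, 99.557, 73.593, 3.834.
Standard total = 127 800; weights = 0.2488, 0.2989, 0.2582, 0.1941.
Cohort A: 0.2488×6.327 + 0.2989×114.771 + 0.2582×97.004 + 0.1941×5.863 = 62.0657 per 1 000.
The 2012 intake: 0.2488×6.039 + 0.2989×99.557 + 0.2582×73.593 + 0.1941×3.834 = 51.0075 per 1 000.
Difference = 62.0657 − 51.0075 = 11.0582.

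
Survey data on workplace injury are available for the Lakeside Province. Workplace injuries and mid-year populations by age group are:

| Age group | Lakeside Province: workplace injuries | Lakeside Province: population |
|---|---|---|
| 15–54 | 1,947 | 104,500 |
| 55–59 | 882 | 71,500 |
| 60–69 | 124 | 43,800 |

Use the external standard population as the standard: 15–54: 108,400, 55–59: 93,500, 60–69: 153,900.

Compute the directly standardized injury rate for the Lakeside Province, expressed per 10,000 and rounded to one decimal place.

101.4

Age-specific rates per 10,000 for the Lakeside Province: 186.32, 123.36, 28.31.
Standard total = 355,800; weights = 0.3047, 0.2628, 0.4325.
Standardized rate: 0.3047×186.32 + 0.2628×123.36 + 0.4325×28.31 = 101.4263 per 10,000.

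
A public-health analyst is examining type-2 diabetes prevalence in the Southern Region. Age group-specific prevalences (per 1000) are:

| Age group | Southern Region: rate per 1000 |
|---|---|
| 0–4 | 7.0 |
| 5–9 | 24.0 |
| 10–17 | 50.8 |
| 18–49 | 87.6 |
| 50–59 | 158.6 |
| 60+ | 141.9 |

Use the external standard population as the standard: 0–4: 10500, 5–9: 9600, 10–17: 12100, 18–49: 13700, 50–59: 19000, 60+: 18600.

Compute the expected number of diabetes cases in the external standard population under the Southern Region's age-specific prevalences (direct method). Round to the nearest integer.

Expected diabetes cases = Σ (standard pop × age-specific rate ÷ 1000)
= 10500×7.0/1000 + 9600×24.0/1000 + 12100×50.8/1000 + 13700×87.6/1000 + 19000×158.6/1000 + 18600×141.9/1000
= 73.50 + 230.40 + 614.68 + 1200.12 + 3013.40 + 2639.34 = 7771.44.

7771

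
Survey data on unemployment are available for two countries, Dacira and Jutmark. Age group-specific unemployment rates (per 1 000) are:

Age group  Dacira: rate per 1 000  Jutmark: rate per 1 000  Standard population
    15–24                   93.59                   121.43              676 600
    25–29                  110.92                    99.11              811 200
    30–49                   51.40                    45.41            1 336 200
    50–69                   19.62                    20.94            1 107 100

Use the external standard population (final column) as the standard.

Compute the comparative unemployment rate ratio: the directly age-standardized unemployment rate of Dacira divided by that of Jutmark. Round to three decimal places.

Standard total = 3 931 100; weights = 0.1721, 0.2064, 0.3399, 0.2816.
Dacira: 0.1721×93.59 + 0.2064×110.92 + 0.3399×51.40 + 0.2816×19.62 = 61.9937 per 1 000.
Jutmark: 0.1721×121.43 + 0.2064×99.11 + 0.3399×45.41 + 0.2816×20.94 = 62.6840 per 1 000.
Ratio = 61.9937 ÷ 62.6840 = 0.98899.

0.989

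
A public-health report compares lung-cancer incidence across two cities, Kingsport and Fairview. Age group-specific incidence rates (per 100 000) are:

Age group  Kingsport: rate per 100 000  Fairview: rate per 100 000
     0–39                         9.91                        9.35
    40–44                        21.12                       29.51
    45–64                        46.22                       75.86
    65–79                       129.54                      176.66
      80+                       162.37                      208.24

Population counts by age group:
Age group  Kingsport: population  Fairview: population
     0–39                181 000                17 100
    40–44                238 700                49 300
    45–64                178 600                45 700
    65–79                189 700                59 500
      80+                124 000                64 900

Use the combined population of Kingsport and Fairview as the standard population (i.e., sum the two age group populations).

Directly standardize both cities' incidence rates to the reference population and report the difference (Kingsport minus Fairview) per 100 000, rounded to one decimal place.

-25.6

Combined standard total = 1 148 500; weights = 0.1725, 0.2508, 0.1953, 0.2170, 0.1645.
Kingsport: 0.1725×9.91 + 0.2508×21.12 + 0.1953×46.22 + 0.2170×129.54 + 0.1645×162.37 = 70.8454 per 100 000.
Fairview: 0.1725×9.35 + 0.2508×29.51 + 0.1953×75.86 + 0.2170×176.66 + 0.1645×208.24 = 96.4099 per 100 000.
Difference = 70.8454 − 96.4099 = -25.5645.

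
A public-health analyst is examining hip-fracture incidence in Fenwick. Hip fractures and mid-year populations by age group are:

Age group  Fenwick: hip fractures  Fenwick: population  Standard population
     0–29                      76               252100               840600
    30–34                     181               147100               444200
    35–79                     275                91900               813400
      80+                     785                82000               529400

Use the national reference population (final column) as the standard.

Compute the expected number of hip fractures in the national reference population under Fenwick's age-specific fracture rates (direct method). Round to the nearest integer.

Age-specific rates per 100000 for Fenwick: 30.15, 123.05, 299.24, 957.32.
Expected hip fractures = Σ (standard pop × age-specific rate ÷ 100000)
= 840600×30.15/100000 + 444200×123.05/100000 + 813400×299.24/100000 + 529400×957.32/100000
= 253.41 + 546.57 + 2434.00 + 5068.04 = 8302.02.

8302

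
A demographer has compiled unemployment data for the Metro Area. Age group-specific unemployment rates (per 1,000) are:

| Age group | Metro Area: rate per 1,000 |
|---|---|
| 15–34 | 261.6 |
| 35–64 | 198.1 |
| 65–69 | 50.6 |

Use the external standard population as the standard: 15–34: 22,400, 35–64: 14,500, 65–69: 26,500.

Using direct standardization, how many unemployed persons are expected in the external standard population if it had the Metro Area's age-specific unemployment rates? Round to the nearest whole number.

Expected unemployed persons = Σ (standard pop × age-specific rate ÷ 1,000)
= 22,400×261.6/1,000 + 14,500×198.1/1,000 + 26,500×50.6/1,000
= 5859.84 + 2872.45 + 1340.90 = 10073.19.

10073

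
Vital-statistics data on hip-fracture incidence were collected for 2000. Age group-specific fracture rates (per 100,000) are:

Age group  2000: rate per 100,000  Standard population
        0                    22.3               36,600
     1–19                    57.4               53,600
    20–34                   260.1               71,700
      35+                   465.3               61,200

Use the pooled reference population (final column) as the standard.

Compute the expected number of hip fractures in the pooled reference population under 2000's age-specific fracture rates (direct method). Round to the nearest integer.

510

Expected hip fractures = Σ (standard pop × age-specific rate ÷ 100,000)
= 36,600×22.3/100,000 + 53,600×57.4/100,000 + 71,700×260.1/100,000 + 61,200×465.3/100,000
= 8.16 + 30.77 + 186.49 + 284.76 = 510.18.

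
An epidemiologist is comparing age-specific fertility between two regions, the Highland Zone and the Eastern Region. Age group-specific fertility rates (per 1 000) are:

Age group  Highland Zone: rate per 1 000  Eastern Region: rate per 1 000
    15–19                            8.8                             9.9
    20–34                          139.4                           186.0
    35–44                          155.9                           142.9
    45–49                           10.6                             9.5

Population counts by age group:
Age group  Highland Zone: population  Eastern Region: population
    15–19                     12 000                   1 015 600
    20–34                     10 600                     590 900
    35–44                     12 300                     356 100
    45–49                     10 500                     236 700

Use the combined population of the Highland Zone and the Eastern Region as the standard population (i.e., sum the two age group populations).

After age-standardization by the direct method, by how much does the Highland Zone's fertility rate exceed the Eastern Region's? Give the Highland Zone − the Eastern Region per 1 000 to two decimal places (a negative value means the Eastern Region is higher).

Combined standard total = 2 244 700; weights = 0.4578, 0.2680, 0.1641, 0.1101.
The Highland Zone: 0.4578×8.8 + 0.2680×139.4 + 0.1641×155.9 + 0.1101×10.6 = 68.1364 per 1 000.
The Eastern Region: 0.4578×9.9 + 0.2680×186.0 + 0.1641×142.9 + 0.1101×9.5 = 78.8725 per 1 000.
Difference = 68.1364 − 78.8725 = -10.7360.

-10.74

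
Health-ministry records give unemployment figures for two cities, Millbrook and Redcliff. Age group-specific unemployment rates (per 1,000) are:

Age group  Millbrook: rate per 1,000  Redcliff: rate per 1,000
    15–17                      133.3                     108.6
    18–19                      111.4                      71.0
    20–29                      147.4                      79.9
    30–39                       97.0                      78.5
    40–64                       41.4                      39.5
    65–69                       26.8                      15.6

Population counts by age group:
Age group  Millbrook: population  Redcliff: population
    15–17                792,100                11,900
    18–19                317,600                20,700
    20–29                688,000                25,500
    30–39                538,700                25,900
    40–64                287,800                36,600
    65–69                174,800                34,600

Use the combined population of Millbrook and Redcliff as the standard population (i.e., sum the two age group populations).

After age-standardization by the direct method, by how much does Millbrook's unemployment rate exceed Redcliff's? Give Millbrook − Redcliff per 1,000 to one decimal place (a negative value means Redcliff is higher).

32.2

Combined standard total = 2,954,200; weights = 0.2722, 0.1145, 0.2415, 0.1911, 0.1098, 0.0709.
Millbrook: 0.2722×133.3 + 0.1145×111.4 + 0.2415×147.4 + 0.1911×97.0 + 0.1098×41.4 + 0.0709×26.8 = 109.6195 per 1,000.
Redcliff: 0.2722×108.6 + 0.1145×71.0 + 0.2415×79.9 + 0.1911×78.5 + 0.1098×39.5 + 0.0709×15.6 = 77.4301 per 1,000.
Difference = 109.6195 − 77.4301 = 32.1895.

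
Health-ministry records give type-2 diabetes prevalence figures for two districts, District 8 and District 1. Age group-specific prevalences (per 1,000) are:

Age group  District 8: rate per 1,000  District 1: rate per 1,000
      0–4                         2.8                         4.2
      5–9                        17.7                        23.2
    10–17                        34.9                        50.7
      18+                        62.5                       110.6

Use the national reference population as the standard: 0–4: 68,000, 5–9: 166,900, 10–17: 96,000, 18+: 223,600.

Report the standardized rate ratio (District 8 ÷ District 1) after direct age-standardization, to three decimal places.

Standard total = 554,500; weights = 0.1226, 0.3010, 0.1731, 0.4032.
District 8: 0.1226×2.8 + 0.3010×17.7 + 0.1731×34.9 + 0.4032×62.5 = 36.9160 per 1,000.
District 1: 0.1226×4.2 + 0.3010×23.2 + 0.1731×50.7 + 0.4032×110.6 = 60.8747 per 1,000.
Ratio = 36.9160 ÷ 60.8747 = 0.60643.

0.606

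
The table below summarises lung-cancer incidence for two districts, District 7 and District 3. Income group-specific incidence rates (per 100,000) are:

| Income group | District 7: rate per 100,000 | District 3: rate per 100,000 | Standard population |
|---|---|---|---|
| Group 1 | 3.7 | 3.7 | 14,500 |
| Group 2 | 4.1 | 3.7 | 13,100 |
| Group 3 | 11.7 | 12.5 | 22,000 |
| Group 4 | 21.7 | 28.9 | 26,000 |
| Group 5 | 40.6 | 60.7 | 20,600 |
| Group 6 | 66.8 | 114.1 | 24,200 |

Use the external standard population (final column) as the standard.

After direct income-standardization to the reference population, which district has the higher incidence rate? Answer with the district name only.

Standard total = 120,400; weights = 0.1204, 0.1088, 0.1827, 0.2159, 0.1711, 0.2010.
District 7: 0.1204×3.7 + 0.1088×4.1 + 0.1827×11.7 + 0.2159×21.7 + 0.1711×40.6 + 0.2010×66.8 = 28.0887 per 100,000.
District 3: 0.1204×3.7 + 0.1088×3.7 + 0.1827×12.5 + 0.2159×28.9 + 0.1711×60.7 + 0.2010×114.1 = 42.6924 per 100,000.

District 3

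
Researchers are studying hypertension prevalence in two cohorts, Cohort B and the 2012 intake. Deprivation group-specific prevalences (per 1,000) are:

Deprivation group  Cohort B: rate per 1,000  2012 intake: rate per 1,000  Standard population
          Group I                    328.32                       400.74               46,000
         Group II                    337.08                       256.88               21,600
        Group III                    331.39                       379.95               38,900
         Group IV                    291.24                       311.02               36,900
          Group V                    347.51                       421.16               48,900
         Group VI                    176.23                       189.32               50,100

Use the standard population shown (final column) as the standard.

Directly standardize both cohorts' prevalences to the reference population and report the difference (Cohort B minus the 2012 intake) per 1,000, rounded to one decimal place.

Standard total = 242,400; weights = 0.1898, 0.0891, 0.1605, 0.1522, 0.2017, 0.2067.
Cohort B: 0.1898×328.32 + 0.0891×337.08 + 0.1605×331.39 + 0.1522×291.24 + 0.2017×347.51 + 0.2067×176.23 = 296.3855 per 1,000.
The 2012 intake: 0.1898×400.74 + 0.0891×256.88 + 0.1605×379.95 + 0.1522×311.02 + 0.2017×421.16 + 0.2067×189.32 = 331.3490 per 1,000.
Difference = 296.3855 − 331.3490 = -34.9635.

-35.0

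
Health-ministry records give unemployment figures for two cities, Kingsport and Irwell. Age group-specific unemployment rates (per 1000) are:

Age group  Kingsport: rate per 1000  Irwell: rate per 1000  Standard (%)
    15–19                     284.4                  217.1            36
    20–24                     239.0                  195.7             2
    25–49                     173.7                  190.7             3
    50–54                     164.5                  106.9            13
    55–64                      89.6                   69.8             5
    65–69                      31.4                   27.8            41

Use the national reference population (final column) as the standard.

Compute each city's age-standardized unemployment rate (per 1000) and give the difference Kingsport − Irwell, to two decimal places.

34.54

Standard weights: 0.36, 0.02, 0.03, 0.13, 0.05, 0.41.
Kingsport: 0.3600×284.4 + 0.0200×239.0 + 0.0300×173.7 + 0.1300×164.5 + 0.0500×89.6 + 0.4100×31.4 = 151.1140 per 1000.
Irwell: 0.3600×217.1 + 0.0200×195.7 + 0.0300×190.7 + 0.1300×106.9 + 0.0500×69.8 + 0.4100×27.8 = 116.5760 per 1000.
Difference = 151.1140 − 116.5760 = 34.5380.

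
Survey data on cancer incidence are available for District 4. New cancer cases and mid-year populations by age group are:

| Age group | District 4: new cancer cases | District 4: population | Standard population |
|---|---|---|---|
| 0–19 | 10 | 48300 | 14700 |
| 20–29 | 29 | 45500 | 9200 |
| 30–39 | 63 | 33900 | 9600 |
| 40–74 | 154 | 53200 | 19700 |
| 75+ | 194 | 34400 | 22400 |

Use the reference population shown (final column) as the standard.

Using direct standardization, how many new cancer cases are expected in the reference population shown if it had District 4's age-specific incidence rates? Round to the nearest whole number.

Age-specific rates per 100000 for District 4: 20.70, 63.74, 185.84, 289.47, 563.95.
Expected new cancer cases = Σ (standard pop × age-specific rate ÷ 100000)
= 14700×20.70/100000 + 9200×63.74/100000 + 9600×185.84/100000 + 19700×289.47/100000 + 22400×563.95/100000
= 3.04 + 5.86 + 17.84 + 57.03 + 126.33 = 210.10.

210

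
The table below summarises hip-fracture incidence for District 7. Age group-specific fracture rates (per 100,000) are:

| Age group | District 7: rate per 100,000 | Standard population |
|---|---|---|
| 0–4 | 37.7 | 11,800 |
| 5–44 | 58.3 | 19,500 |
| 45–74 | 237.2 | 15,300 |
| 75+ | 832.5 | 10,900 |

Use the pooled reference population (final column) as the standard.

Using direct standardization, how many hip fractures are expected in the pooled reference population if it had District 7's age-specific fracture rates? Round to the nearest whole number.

143

Expected hip fractures = Σ (standard pop × age-specific rate ÷ 100,000)
= 11,800×37.7/100,000 + 19,500×58.3/100,000 + 15,300×237.2/100,000 + 10,900×832.5/100,000
= 4.45 + 11.37 + 36.29 + 90.74 = 142.85.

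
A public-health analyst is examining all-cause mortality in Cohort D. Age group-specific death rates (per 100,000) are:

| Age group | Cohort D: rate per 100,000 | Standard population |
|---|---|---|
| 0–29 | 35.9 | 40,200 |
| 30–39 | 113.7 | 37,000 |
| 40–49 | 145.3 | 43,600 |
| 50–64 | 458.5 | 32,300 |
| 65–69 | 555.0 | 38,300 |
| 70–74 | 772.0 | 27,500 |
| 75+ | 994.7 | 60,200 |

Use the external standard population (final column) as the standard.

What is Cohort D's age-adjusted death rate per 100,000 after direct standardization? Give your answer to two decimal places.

462.78

Standard total = 279,100; weights = 0.1440, 0.1326, 0.1562, 0.1157, 0.1372, 0.0985, 0.2157.
Standardized rate: 0.1440×35.9 + 0.1326×113.7 + 0.1562×145.3 + 0.1157×458.5 + 0.1372×555.0 + 0.0985×772.0 + 0.2157×994.7 = 462.7809 per 100,000.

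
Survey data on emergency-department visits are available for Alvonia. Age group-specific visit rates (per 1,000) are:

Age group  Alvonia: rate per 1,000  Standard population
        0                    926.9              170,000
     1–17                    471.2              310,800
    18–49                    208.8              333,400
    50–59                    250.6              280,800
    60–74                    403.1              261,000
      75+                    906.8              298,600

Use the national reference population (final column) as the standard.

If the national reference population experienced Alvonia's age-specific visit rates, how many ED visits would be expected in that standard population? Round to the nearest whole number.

819984

Expected ED visits = Σ (standard pop × age-specific rate ÷ 1,000)
= 170,000×926.9/1,000 + 310,800×471.2/1,000 + 333,400×208.8/1,000 + 280,800×250.6/1,000 + 261,000×403.1/1,000 + 298,600×906.8/1,000
= 157573.00 + 146448.96 + 69613.92 + 70368.48 + 105209.10 + 270770.48 = 819983.94.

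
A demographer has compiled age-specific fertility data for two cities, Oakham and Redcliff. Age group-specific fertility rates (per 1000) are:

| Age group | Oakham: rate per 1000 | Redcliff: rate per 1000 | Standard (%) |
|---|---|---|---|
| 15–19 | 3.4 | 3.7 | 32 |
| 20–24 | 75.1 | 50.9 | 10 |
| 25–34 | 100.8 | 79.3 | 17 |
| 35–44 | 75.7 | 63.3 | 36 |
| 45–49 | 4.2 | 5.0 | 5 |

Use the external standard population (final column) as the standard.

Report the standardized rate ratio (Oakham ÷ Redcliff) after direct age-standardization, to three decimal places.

1.243

Standard weights: 0.32, 0.10, 0.17, 0.36, 0.05.
Oakham: 0.3200×3.4 + 0.1000×75.1 + 0.1700×100.8 + 0.3600×75.7 + 0.0500×4.2 = 53.1960 per 1000.
Redcliff: 0.3200×3.7 + 0.1000×50.9 + 0.1700×79.3 + 0.3600×63.3 + 0.0500×5.0 = 42.7930 per 1000.
Ratio = 53.1960 ÷ 42.7930 = 1.24310.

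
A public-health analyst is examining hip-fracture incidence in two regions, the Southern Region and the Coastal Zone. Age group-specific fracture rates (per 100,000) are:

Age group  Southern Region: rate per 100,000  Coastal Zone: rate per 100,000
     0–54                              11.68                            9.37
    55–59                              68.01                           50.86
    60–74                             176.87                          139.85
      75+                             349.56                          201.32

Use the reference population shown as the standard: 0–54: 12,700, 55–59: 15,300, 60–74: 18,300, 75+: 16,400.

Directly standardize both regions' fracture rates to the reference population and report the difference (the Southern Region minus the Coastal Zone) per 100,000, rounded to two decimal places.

Standard total = 62,700; weights = 0.2026, 0.2440, 0.2919, 0.2616.
The Southern Region: 0.2026×11.68 + 0.2440×68.01 + 0.2919×176.87 + 0.2616×349.56 = 162.0159 per 100,000.
The Coastal Zone: 0.2026×9.37 + 0.2440×50.86 + 0.2919×139.85 + 0.2616×201.32 = 107.7841 per 100,000.
Difference = 162.0159 − 107.7841 = 54.2318.

54.23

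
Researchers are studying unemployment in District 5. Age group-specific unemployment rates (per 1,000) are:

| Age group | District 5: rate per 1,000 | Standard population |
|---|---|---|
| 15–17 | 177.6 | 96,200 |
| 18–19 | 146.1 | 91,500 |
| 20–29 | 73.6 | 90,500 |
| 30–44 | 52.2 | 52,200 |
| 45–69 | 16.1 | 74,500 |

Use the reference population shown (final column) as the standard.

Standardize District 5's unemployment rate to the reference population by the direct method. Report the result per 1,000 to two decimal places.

Standard total = 404,900; weights = 0.2376, 0.2260, 0.2235, 0.1289, 0.1840.
Standardized rate: 0.2376×177.6 + 0.2260×146.1 + 0.2235×73.6 + 0.1289×52.2 + 0.1840×16.1 = 101.3543 per 1,000.

101.35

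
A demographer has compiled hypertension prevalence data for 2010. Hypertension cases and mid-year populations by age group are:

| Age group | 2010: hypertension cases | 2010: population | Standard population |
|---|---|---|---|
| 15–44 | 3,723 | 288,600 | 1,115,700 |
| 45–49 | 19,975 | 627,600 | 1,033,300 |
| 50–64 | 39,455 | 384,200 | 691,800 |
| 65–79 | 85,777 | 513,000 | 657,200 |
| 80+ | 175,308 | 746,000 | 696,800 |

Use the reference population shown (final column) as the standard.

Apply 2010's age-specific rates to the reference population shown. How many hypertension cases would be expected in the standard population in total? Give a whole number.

Age-specific rates per 1,000 for 2010: 12.900, 31.828, 102.694, 167.207, 234.997.
Expected hypertension cases = Σ (standard pop × age-specific rate ÷ 1,000)
= 1,115,700×12.900/1,000 + 1,033,300×31.828/1,000 + 691,800×102.694/1,000 + 657,200×167.207/1,000 + 696,800×234.997/1,000
= 14392.76 + 32887.46 + 71043.65 + 109888.20 + 163746.13 = 391958.19.

391958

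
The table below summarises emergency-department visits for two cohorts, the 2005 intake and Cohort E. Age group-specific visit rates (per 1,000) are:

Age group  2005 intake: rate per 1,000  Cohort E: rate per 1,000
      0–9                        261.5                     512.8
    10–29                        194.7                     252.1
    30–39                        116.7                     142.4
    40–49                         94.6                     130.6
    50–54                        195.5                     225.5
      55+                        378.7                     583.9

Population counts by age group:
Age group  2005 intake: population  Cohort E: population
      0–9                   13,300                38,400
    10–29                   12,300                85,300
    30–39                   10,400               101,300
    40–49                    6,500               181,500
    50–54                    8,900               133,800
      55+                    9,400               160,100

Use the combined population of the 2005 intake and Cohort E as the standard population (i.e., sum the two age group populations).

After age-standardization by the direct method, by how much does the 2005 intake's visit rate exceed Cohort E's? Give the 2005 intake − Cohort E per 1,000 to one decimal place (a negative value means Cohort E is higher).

-88.4

Combined standard total = 761,200; weights = 0.0679, 0.1282, 0.1467, 0.2470, 0.1875, 0.2227.
The 2005 intake: 0.0679×261.5 + 0.1282×194.7 + 0.1467×116.7 + 0.2470×94.6 + 0.1875×195.5 + 0.2227×378.7 = 204.1907 per 1,000.
Cohort E: 0.0679×512.8 + 0.1282×252.1 + 0.1467×142.4 + 0.2470×130.6 + 0.1875×225.5 + 0.2227×583.9 = 292.5979 per 1,000.
Difference = 204.1907 − 292.5979 = -88.4072.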